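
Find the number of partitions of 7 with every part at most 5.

13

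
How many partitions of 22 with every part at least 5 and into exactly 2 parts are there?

Enumerating:
17, 5
16, 6
15, 7
14, 8
13, 9
12, 10
11, 11
Counting gives 7.

7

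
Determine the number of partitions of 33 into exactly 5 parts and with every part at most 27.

Systematic enumeration (by largest part, then next-largest, …) yields 538.

538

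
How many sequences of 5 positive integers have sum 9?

70

Place 4 bars in the 8 internal gaps of a row of 9 dots: C(8,4) = 70.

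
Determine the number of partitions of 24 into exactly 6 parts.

199

There are 199 such partitions.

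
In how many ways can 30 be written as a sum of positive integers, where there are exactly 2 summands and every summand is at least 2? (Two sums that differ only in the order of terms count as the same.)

14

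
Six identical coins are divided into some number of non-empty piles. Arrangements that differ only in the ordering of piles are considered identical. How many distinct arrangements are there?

11

They are:
6
5,1
4,2
4,1,1
3,3
3,2,1
3,1,1,1
2,2,2
2,2,1,1
2,1,1,1,1
1,1,1,1,1,1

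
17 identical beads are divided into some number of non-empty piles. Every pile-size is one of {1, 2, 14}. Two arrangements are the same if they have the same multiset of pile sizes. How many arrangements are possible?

Listing the qualifying partitions of 17:
14,2,1
14,1,1,1
2,2,2,2,2,2,2,2,1
2,2,2,2,2,2,2,1,1,1
2,2,2,2,2,2,1,1,1,1,1
2,2,2,2,2,1,1,1,1,1,1,1
2,2,2,2,1,1,1,1,1,1,1,1,1
2,2,2,1,1,1,1,1,1,1,1,1,1,1
2,2,1,1,1,1,1,1,1,1,1,1,1,1,1
2,1,1,1,1,1,1,1,1,1,1,1,1,1,1,1
1,1,1,1,1,1,1,1,1,1,1,1,1,1,1,1,1

11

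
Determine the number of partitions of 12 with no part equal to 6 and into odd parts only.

15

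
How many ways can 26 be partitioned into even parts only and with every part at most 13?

Direct enumeration gives 71 partitions.

71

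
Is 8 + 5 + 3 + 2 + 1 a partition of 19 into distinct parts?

Yes

The parts sum to 19, and the condition 'all summands are distinct' holds.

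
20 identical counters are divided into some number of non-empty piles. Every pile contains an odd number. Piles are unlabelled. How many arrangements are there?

64

A partial list (first 12 by largest part):
1, 19
3, 17
1, 1, 1, 17
5, 15
1, 1, 3, 15
1, 1, 1, 1, 1, 15
7, 13
1, 1, 5, 13
1, 3, 3, 13
1, 1, 1, 1, 3, 13
1, 1, 1, 1, 1, 1, 1, 13
9, 11
…and 52 more, for 64 total.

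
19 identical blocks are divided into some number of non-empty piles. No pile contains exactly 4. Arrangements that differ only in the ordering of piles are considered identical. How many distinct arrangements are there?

Enumerating by decreasing first part gives 314 partitions in all.

314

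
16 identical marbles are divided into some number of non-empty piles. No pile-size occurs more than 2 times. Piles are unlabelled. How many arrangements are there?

89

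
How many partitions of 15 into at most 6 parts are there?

Enumerating by decreasing first part gives 110 partitions in all.

110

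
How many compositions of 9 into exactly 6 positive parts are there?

56

Equivalently, choose which 5 of the 8 gaps become plus signs: C(8,5) = 56.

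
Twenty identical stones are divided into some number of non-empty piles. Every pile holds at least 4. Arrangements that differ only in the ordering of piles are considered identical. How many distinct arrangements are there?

The partitions of 20 that satisfy the conditions:
20
16,4
15,5
14,6
13,7
12,8
12,4,4
11,9
11,5,4
10,10
10,6,4
10,5,5
9,7,4
9,6,5
8,8,4
8,7,5
8,6,6
8,4,4,4
7,7,6
7,5,4,4
6,6,4,4
6,5,5,4
5,5,5,5
4,4,4,4,4

24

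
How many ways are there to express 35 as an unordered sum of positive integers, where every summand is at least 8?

30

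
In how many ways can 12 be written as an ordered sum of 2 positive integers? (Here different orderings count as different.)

11

Place 1 bars in the 11 internal gaps of a row of 12 dots: C(11,1) = 11.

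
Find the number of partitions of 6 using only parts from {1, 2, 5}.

5

Listing the qualifying partitions of 6:
1+5
2+2+2
1+1+2+2
1+1+1+1+2
1+1+1+1+1+1
That's 5 in total.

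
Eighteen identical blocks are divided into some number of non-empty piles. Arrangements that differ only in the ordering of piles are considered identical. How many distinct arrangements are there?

There are 385 such partitions.

385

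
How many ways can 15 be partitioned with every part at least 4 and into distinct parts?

6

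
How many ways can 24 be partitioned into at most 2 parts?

Listing the qualifying partitions of 24:
24
23+1
22+2
21+3
20+4
19+5
18+6
17+7
16+8
15+9
14+10
13+11
12+12

13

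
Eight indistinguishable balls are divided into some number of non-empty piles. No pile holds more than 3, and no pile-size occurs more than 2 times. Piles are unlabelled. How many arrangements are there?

3

Listing the qualifying partitions of 8:
3+3+2
3+3+1+1
3+2+2+1
That's 3 in total.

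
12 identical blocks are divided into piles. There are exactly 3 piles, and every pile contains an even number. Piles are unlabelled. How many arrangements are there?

3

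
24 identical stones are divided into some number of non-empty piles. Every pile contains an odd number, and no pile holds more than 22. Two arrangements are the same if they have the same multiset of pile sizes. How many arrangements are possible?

A full systematic count gives 121.

121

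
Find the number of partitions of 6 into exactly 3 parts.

3

Enumerating:
4, 1, 1
3, 2, 1
2, 2, 2
That's 3 in total.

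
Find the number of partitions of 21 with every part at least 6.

9

The partitions of 21 that satisfy the conditions:
21
15+6
14+7
13+8
12+9
11+10
9+6+6
8+7+6
7+7+7
That's 9 in total.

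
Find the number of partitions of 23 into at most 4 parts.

150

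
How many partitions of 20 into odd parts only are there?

A partial list (first 12 by largest part):
19 + 1
17 + 3
17 + 1 + 1 + 1
15 + 5
15 + 3 + 1 + 1
15 + 1 + 1 + 1 + 1 + 1
13 + 7
13 + 5 + 1 + 1
13 + 3 + 3 + 1
13 + 3 + 1 + 1 + 1 + 1
13 + 1 + 1 + 1 + 1 + 1 + 1 + 1
11 + 9
…and 52 more, for 64 total.

64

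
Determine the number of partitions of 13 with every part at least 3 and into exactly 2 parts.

Listing the qualifying partitions of 13:
10, 3
9, 4
8, 5
7, 6
That's 4 in total.

4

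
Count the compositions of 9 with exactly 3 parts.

Equivalently, choose which 2 of the 8 gaps become plus signs: C(8,2) = 28.

28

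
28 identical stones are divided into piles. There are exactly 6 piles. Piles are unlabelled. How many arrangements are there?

391

Direct enumeration gives 391 partitions.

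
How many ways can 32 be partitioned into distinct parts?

Counting exhaustively, 390 partitions satisfy the conditions.

390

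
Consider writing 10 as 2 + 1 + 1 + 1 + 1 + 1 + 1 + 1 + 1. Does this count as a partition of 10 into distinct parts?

No

The parts sum to 10, and the condition 'all summands are distinct' is violated.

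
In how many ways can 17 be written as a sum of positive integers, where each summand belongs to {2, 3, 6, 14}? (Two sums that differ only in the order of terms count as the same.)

7

The partitions of 17 that satisfy the conditions:
3+14
2+3+6+6
2+3+3+3+6
2+2+2+2+3+6
2+3+3+3+3+3
2+2+2+2+3+3+3
2+2+2+2+2+2+2+3
Counting gives 7.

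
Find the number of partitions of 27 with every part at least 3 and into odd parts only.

A partial list (first 12 by largest part):
27
21,3,3
19,5,3
17,7,3
17,5,5
15,9,3
15,7,5
15,3,3,3,3
13,11,3
13,9,5
13,7,7
13,5,3,3,3
…and 15 more, for 27 total.

27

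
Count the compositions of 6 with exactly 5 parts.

5

Equivalently, choose which 4 of the 5 gaps become plus signs: C(5,4) = 5.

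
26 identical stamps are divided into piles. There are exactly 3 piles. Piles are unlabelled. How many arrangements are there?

There are too many to list fully; the first 12 (by largest part) are:
24 + 1 + 1
23 + 2 + 1
22 + 3 + 1
22 + 2 + 2
21 + 4 + 1
21 + 3 + 2
20 + 5 + 1
20 + 4 + 2
20 + 3 + 3
19 + 6 + 1
19 + 5 + 2
19 + 4 + 3
…and 44 more, for 56 total.

56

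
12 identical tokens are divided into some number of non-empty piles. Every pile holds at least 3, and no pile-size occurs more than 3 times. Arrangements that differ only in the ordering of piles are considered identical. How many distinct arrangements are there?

8

Listing the qualifying partitions of 12:
12
9, 3
8, 4
7, 5
6, 6
6, 3, 3
5, 4, 3
4, 4, 4
That's 8 in total.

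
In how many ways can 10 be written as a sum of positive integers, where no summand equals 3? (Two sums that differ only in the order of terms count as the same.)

There are too many to list fully; the first 12 (by largest part) are:
10
9,1
8,2
8,1,1
7,2,1
7,1,1,1
6,4
6,2,2
6,2,1,1
6,1,1,1,1
5,5
5,4,1
…and 15 more, for 27 total.

27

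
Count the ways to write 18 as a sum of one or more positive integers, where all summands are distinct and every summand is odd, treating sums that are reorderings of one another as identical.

Listing the qualifying partitions of 18:
17 + 1
15 + 3
13 + 5
11 + 7
9 + 5 + 3 + 1
That's 5 in total.

5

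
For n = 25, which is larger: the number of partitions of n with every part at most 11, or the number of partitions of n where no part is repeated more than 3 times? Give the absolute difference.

710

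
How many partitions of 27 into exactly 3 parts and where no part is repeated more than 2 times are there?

A partial list (first 12 by largest part):
1+1+25
1+2+24
1+3+23
2+2+23
1+4+22
2+3+22
1+5+21
2+4+21
3+3+21
1+6+20
2+5+20
3+4+20
…and 48 more, for 60 total.

60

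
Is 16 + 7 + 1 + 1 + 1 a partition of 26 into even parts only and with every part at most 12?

No

The parts sum to 26, and the condition 'every summand is even' is violated.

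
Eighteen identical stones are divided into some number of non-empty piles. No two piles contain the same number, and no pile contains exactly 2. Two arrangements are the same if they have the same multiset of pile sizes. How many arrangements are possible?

There are too many to list fully; the first 12 (by largest part) are:
18
17+1
15+3
14+4
14+3+1
13+5
13+4+1
12+6
12+5+1
11+7
11+6+1
11+4+3
…and 15 more, for 27 total.

27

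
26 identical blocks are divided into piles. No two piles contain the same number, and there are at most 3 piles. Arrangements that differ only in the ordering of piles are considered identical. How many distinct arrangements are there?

There are too many to list fully; the first 12 (by largest part) are:
26
25, 1
24, 2
23, 3
23, 2, 1
22, 4
22, 3, 1
21, 5
21, 4, 1
21, 3, 2
20, 6
20, 5, 1
…and 45 more, for 57 total.

57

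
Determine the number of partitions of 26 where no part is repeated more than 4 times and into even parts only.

Systematic enumeration (by largest part, then next-largest, …) yields 76.

76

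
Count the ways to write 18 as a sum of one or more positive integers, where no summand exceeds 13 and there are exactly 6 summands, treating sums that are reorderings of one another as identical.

There are too many to list fully; the first 12 (by largest part) are:
1 + 1 + 1 + 1 + 1 + 13
1 + 1 + 1 + 1 + 2 + 12
1 + 1 + 1 + 1 + 3 + 11
1 + 1 + 1 + 2 + 2 + 11
1 + 1 + 1 + 1 + 4 + 10
1 + 1 + 1 + 2 + 3 + 10
1 + 1 + 2 + 2 + 2 + 10
1 + 1 + 1 + 1 + 5 + 9
1 + 1 + 1 + 2 + 4 + 9
1 + 1 + 1 + 3 + 3 + 9
1 + 1 + 2 + 2 + 3 + 9
1 + 2 + 2 + 2 + 2 + 9
…and 46 more, for 58 total.

58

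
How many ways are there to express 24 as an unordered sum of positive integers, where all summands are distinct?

Enumerating by decreasing first part gives 122 partitions in all.

122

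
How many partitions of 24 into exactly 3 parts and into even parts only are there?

12

The partitions of 24 that satisfy the conditions:
20,2,2
18,4,2
16,6,2
16,4,4
14,8,2
14,6,4
12,10,2
12,8,4
12,6,6
10,10,4
10,8,6
8,8,8
That's 12 in total.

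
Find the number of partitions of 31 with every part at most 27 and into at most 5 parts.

741

Enumerating by decreasing first part gives 741 partitions in all.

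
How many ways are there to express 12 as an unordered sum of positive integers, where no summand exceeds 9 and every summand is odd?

14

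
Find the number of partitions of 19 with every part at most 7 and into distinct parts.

6

Listing the qualifying partitions of 19:
7,6,5,1
7,6,4,2
7,6,3,2,1
7,5,4,3
7,5,4,2,1
6,5,4,3,1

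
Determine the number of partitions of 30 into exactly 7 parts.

618

Direct enumeration gives 618 partitions.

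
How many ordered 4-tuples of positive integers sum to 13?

A composition of 13 into 4 positive parts is chosen by placing 3 dividers among the 12 gaps between 13 units: C(12,3) = 220.

220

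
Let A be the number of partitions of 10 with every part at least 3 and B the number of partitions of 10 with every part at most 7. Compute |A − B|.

Partitions of 10 with every part at least 3: 5.
Partitions of 10 with every part at most 7: 38.
|5 − 38| = 33.

33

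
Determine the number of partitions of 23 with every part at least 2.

Enumerating by decreasing first part gives 253 partitions in all.

253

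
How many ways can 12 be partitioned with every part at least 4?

5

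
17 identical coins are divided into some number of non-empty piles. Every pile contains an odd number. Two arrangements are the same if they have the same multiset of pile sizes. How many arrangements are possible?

38

There are too many to list fully; the first 12 (by largest part) are:
17
15, 1, 1
13, 3, 1
13, 1, 1, 1, 1
11, 5, 1
11, 3, 3
11, 3, 1, 1, 1
11, 1, 1, 1, 1, 1, 1
9, 7, 1
9, 5, 3
9, 5, 1, 1, 1
9, 3, 3, 1, 1
…and 26 more, for 38 total.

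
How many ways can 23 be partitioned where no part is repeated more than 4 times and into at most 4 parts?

150

There are 150 such partitions.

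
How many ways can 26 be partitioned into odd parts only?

165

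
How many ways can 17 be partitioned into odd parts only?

There are too many to list fully; the first 12 (by largest part) are:
17
15 + 1 + 1
13 + 3 + 1
13 + 1 + 1 + 1 + 1
11 + 5 + 1
11 + 3 + 3
11 + 3 + 1 + 1 + 1
11 + 1 + 1 + 1 + 1 + 1 + 1
9 + 7 + 1
9 + 5 + 3
9 + 5 + 1 + 1 + 1
9 + 3 + 3 + 1 + 1
…and 26 more, for 38 total.

38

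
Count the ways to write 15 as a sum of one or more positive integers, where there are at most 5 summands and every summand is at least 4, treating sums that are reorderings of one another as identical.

8

Enumerating:
15
4, 11
5, 10
6, 9
7, 8
4, 4, 7
4, 5, 6
5, 5, 5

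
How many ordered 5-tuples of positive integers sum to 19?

Equivalently, choose which 4 of the 18 gaps become plus signs: C(18,4) = 3060.

3060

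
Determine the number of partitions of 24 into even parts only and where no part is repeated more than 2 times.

36

There are too many to list fully; the first 12 (by largest part) are:
24
22 + 2
20 + 4
20 + 2 + 2
18 + 6
18 + 4 + 2
16 + 8
16 + 6 + 2
16 + 4 + 4
16 + 4 + 2 + 2
14 + 10
14 + 8 + 2
…and 24 more, for 36 total.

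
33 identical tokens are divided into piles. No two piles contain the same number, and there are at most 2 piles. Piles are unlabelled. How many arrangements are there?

17

Enumerating:
33
32,1
31,2
30,3
29,4
28,5
27,6
26,7
25,8
24,9
23,10
22,11
21,12
20,13
19,14
18,15
17,16
That's 17 in total.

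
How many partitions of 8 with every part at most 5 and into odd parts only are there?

Listing the qualifying partitions of 8:
5 + 3
5 + 1 + 1 + 1
3 + 3 + 1 + 1
3 + 1 + 1 + 1 + 1 + 1
1 + 1 + 1 + 1 + 1 + 1 + 1 + 1

5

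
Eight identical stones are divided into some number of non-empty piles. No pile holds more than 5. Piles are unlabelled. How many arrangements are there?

Enumerating:
5+3
5+2+1
5+1+1+1
4+4
4+3+1
4+2+2
4+2+1+1
4+1+1+1+1
3+3+2
3+3+1+1
3+2+2+1
3+2+1+1+1
3+1+1+1+1+1
2+2+2+2
2+2+2+1+1
2+2+1+1+1+1
2+1+1+1+1+1+1
1+1+1+1+1+1+1+1
That's 18 in total.

18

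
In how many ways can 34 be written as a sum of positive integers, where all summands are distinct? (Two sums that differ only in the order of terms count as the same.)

Direct enumeration gives 512 partitions.

512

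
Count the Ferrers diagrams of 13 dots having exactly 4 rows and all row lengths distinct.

Listing the qualifying partitions of 13:
7 + 3 + 2 + 1
6 + 4 + 2 + 1
5 + 4 + 3 + 1

3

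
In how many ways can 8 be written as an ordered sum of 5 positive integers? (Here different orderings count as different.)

35

A composition of 8 into 5 positive parts is chosen by placing 4 dividers among the 7 gaps between 8 units: C(7,4) = 35.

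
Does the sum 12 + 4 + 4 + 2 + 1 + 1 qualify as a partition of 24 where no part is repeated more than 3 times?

Yes

The parts sum to 24, and the condition 'no summand is used more than 3 times' holds.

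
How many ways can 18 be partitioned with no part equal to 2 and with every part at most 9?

Enumerating by decreasing first part gives 117 partitions in all.

117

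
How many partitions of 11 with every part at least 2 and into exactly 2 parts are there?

Listing the qualifying partitions of 11:
9,2
8,3
7,4
6,5
Counting gives 4.

4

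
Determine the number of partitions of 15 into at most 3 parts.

27

A partial list (first 12 by largest part):
15
14+1
13+2
13+1+1
12+3
12+2+1
11+4
11+3+1
11+2+2
10+5
10+4+1
10+3+2
…and 15 more, for 27 total.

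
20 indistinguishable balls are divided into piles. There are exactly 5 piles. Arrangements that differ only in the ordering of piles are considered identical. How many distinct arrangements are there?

A full systematic count gives 84.

84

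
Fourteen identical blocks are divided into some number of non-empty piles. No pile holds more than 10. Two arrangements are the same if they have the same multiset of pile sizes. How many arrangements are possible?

128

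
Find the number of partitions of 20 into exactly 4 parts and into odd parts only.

They are:
17,1,1,1
15,3,1,1
13,5,1,1
13,3,3,1
11,7,1,1
11,5,3,1
11,3,3,3
9,9,1,1
9,7,3,1
9,5,5,1
9,5,3,3
7,7,5,1
7,7,3,3
7,5,5,3
5,5,5,5
That's 15 in total.

15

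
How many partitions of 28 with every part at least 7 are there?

18

The partitions of 28 that satisfy the conditions:
28
21,7
20,8
19,9
18,10
17,11
16,12
15,13
14,14
14,7,7
13,8,7
12,9,7
12,8,8
11,10,7
11,9,8
10,10,8
10,9,9
7,7,7,7
Counting gives 18.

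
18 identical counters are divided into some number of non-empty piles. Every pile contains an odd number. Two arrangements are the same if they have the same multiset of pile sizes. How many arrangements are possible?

There are too many to list fully; the first 12 (by largest part) are:
17 + 1
15 + 3
15 + 1 + 1 + 1
13 + 5
13 + 3 + 1 + 1
13 + 1 + 1 + 1 + 1 + 1
11 + 7
11 + 5 + 1 + 1
11 + 3 + 3 + 1
11 + 3 + 1 + 1 + 1 + 1
11 + 1 + 1 + 1 + 1 + 1 + 1 + 1
9 + 9
…and 34 more, for 46 total.

46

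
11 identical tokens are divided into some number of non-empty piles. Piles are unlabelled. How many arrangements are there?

There are too many to list fully; the first 12 (by largest part) are:
11
10+1
9+2
9+1+1
8+3
8+2+1
8+1+1+1
7+4
7+3+1
7+2+2
7+2+1+1
7+1+1+1+1
…and 44 more, for 56 total.

56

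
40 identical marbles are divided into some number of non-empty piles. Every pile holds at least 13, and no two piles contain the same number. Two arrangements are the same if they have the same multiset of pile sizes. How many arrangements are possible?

Listing the qualifying partitions of 40:
40
27,13
26,14
25,15
24,16
23,17
22,18
21,19

8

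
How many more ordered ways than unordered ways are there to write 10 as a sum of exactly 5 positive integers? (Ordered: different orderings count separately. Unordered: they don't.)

119

Ordered (compositions into 5 parts): C(9,4) = 126.
Unordered (partitions into 5 parts): 7.
Difference: 126 − 7 = 119.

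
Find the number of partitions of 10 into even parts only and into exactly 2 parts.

2

Enumerating:
8,2
6,4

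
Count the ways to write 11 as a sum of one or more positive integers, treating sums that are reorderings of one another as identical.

There are too many to list fully; the first 12 (by largest part) are:
11
10,1
9,2
9,1,1
8,3
8,2,1
8,1,1,1
7,4
7,3,1
7,2,2
7,2,1,1
7,1,1,1,1
…and 44 more, for 56 total.

56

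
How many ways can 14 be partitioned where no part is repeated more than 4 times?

A full systematic count gives 100.

100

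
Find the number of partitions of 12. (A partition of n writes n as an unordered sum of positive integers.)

77

Direct enumeration gives 77 partitions.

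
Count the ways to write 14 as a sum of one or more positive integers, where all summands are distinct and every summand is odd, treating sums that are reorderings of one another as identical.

3

Listing the qualifying partitions of 14:
13+1
11+3
9+5
Counting gives 3.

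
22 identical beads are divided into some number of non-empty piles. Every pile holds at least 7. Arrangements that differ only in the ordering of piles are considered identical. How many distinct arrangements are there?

The partitions of 22 that satisfy the conditions:
22
15,7
14,8
13,9
12,10
11,11
8,7,7

7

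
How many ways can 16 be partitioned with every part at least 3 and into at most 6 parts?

The partitions of 16 that satisfy the conditions:
16
13, 3
12, 4
11, 5
10, 6
10, 3, 3
9, 7
9, 4, 3
8, 8
8, 5, 3
8, 4, 4
7, 6, 3
7, 5, 4
7, 3, 3, 3
6, 6, 4
6, 5, 5
6, 4, 3, 3
5, 5, 3, 3
5, 4, 4, 3
4, 4, 4, 4
4, 3, 3, 3, 3

21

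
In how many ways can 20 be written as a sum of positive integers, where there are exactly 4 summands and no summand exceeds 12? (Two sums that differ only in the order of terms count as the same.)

53

There are too many to list fully; the first 12 (by largest part) are:
1 + 1 + 6 + 12
1 + 2 + 5 + 12
1 + 3 + 4 + 12
2 + 2 + 4 + 12
2 + 3 + 3 + 12
1 + 1 + 7 + 11
1 + 2 + 6 + 11
1 + 3 + 5 + 11
2 + 2 + 5 + 11
1 + 4 + 4 + 11
2 + 3 + 4 + 11
3 + 3 + 3 + 11
…and 41 more, for 53 total.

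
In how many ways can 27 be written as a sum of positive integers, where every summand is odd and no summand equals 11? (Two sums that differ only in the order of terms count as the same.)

There are 160 such partitions.

160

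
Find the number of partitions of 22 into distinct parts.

89

Systematic enumeration (by largest part, then next-largest, …) yields 89.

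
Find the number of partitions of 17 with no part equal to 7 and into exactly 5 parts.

There are too many to list fully; the first 12 (by largest part) are:
13,1,1,1,1
12,2,1,1,1
11,3,1,1,1
11,2,2,1,1
10,4,1,1,1
10,3,2,1,1
10,2,2,2,1
9,5,1,1,1
9,4,2,1,1
9,3,3,1,1
9,3,2,2,1
9,2,2,2,2
…and 26 more, for 38 total.

38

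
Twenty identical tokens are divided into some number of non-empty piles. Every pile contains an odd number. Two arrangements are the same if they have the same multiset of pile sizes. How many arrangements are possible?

64

A partial list (first 12 by largest part):
19+1
17+3
17+1+1+1
15+5
15+3+1+1
15+1+1+1+1+1
13+7
13+5+1+1
13+3+3+1
13+3+1+1+1+1
13+1+1+1+1+1+1+1
11+9
…and 52 more, for 64 total.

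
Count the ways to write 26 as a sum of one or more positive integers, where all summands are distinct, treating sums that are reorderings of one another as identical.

165

Systematic enumeration (by largest part, then next-largest, …) yields 165.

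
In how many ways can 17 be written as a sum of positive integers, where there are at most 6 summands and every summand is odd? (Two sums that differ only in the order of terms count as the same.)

The partitions of 17 that satisfy the conditions:
17
15+1+1
13+3+1
13+1+1+1+1
11+5+1
11+3+3
11+3+1+1+1
9+7+1
9+5+3
9+5+1+1+1
9+3+3+1+1
7+7+3
7+7+1+1+1
7+5+5
7+5+3+1+1
7+3+3+3+1
5+5+5+1+1
5+5+3+3+1
5+3+3+3+3
Counting gives 19.

19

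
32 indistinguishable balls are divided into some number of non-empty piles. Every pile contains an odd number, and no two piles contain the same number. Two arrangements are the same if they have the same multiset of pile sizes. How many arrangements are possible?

23

They are:
31, 1
29, 3
27, 5
25, 7
23, 9
23, 5, 3, 1
21, 11
21, 7, 3, 1
19, 13
19, 9, 3, 1
19, 7, 5, 1
17, 15
17, 11, 3, 1
17, 9, 5, 1
17, 7, 5, 3
15, 13, 3, 1
15, 11, 5, 1
15, 9, 7, 1
15, 9, 5, 3
13, 11, 7, 1
13, 11, 5, 3
13, 9, 7, 3
11, 9, 7, 5
Counting gives 23.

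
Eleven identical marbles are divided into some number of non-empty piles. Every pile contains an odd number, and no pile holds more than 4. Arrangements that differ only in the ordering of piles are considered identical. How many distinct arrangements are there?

The partitions of 11 that satisfy the conditions:
3 + 3 + 3 + 1 + 1
3 + 3 + 1 + 1 + 1 + 1 + 1
3 + 1 + 1 + 1 + 1 + 1 + 1 + 1 + 1
1 + 1 + 1 + 1 + 1 + 1 + 1 + 1 + 1 + 1 + 1

4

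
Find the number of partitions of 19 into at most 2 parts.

Listing the qualifying partitions of 19:
19
18 + 1
17 + 2
16 + 3
15 + 4
14 + 5
13 + 6
12 + 7
11 + 8
10 + 9
That's 10 in total.

10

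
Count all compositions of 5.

Each of the 4 gaps between 5 units is either a break or not: 2^4 = 16.

16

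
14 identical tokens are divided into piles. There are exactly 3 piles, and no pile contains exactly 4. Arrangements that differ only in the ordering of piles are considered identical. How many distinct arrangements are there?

The partitions of 14 that satisfy the conditions:
12+1+1
11+2+1
10+3+1
10+2+2
9+3+2
8+5+1
8+3+3
7+6+1
7+5+2
6+6+2
6+5+3

11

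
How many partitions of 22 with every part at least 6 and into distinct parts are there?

7

The partitions of 22 that satisfy the conditions:
22
16 + 6
15 + 7
14 + 8
13 + 9
12 + 10
9 + 7 + 6
Counting gives 7.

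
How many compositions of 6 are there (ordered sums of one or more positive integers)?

32

The number of compositions of n is 2^(n−1); here 2^5 = 32.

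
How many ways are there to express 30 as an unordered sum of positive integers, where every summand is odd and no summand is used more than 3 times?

100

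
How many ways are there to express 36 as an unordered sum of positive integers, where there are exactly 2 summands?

18

Enumerating:
35, 1
34, 2
33, 3
32, 4
31, 5
30, 6
29, 7
28, 8
27, 9
26, 10
25, 11
24, 12
23, 13
22, 14
21, 15
20, 16
19, 17
18, 18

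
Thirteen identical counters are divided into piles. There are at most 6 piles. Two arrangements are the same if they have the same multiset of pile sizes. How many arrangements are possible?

71

Direct enumeration gives 71 partitions.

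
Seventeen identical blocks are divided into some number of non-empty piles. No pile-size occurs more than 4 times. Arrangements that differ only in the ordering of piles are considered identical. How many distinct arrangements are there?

Systematic enumeration (by largest part, then next-largest, …) yields 205.

205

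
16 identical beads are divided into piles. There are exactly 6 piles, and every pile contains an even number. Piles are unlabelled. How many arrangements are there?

2

They are:
2 + 2 + 2 + 2 + 2 + 6
2 + 2 + 2 + 2 + 4 + 4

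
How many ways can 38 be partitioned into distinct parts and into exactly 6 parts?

Enumerating by decreasing first part gives 163 partitions in all.

163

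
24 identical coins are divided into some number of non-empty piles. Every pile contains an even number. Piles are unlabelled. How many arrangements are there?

77

Enumerating by decreasing first part gives 77 partitions in all.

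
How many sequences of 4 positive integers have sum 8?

35

Place 3 bars in the 7 internal gaps of a row of 8 dots: C(7,3) = 35.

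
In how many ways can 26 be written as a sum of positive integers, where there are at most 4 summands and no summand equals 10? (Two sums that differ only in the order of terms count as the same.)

176

There are 176 such partitions.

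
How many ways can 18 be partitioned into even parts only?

There are too many to list fully; the first 12 (by largest part) are:
18
16,2
14,4
14,2,2
12,6
12,4,2
12,2,2,2
10,8
10,6,2
10,4,4
10,4,2,2
10,2,2,2,2
…and 18 more, for 30 total.

30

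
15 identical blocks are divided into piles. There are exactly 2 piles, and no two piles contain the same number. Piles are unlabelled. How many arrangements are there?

7

They are:
14, 1
13, 2
12, 3
11, 4
10, 5
9, 6
8, 7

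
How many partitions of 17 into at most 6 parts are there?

A full systematic count gives 163.

163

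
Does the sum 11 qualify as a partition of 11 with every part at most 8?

The parts sum to 11, and the condition 'no summand exceeds 8' is violated.

No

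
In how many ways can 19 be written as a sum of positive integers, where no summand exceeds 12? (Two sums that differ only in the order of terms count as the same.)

460

Enumerating by decreasing first part gives 460 partitions in all.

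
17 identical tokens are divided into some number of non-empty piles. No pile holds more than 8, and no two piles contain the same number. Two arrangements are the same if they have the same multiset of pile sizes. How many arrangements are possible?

They are:
8+7+2
8+6+3
8+6+2+1
8+5+4
8+5+3+1
8+4+3+2
7+6+4
7+6+3+1
7+5+4+1
7+5+3+2
7+4+3+2+1
6+5+4+2
6+5+3+2+1

13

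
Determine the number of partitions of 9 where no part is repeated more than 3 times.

Enumerating:
9
8+1
7+2
7+1+1
6+3
6+2+1
6+1+1+1
5+4
5+3+1
5+2+2
5+2+1+1
4+4+1
4+3+2
4+3+1+1
4+2+2+1
4+2+1+1+1
3+3+3
3+3+2+1
3+3+1+1+1
3+2+2+2
3+2+2+1+1
2+2+2+1+1+1
That's 22 in total.

22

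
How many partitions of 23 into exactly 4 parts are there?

94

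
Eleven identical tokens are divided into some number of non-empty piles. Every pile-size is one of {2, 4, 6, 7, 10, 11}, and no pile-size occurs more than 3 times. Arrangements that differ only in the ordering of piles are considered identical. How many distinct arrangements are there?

3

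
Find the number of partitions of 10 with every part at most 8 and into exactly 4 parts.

9

Listing the qualifying partitions of 10:
1,1,1,7
1,1,2,6
1,1,3,5
1,2,2,5
1,1,4,4
1,2,3,4
2,2,2,4
1,3,3,3
2,2,3,3
That's 9 in total.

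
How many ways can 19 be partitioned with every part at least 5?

10

They are:
19
14 + 5
13 + 6
12 + 7
11 + 8
10 + 9
9 + 5 + 5
8 + 6 + 5
7 + 7 + 5
7 + 6 + 6
Counting gives 10.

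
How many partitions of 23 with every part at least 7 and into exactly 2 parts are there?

5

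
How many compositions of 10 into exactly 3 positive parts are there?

A composition of 10 into 3 positive parts is chosen by placing 2 dividers among the 9 gaps between 10 units: C(9,2) = 36.

36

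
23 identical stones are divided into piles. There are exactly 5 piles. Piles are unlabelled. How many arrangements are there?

141

Enumerating by decreasing first part gives 141 partitions in all.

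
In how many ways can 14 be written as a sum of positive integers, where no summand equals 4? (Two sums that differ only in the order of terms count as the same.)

93

Counting exhaustively, 93 partitions satisfy the conditions.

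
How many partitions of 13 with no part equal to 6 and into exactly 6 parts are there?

12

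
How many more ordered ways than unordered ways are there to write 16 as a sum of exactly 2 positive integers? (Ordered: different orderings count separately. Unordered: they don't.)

Ordered (compositions into 2 parts): C(15,1) = 15.
Partitions of 16 into exactly 2 parts: 8.
Difference: 15 − 8 = 7.

7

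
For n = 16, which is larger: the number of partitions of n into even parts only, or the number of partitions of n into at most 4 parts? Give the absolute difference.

Partitions of 16 into even parts only: 22.
Partitions of 16 into at most 4 parts: 64.
|22 − 64| = 42.

42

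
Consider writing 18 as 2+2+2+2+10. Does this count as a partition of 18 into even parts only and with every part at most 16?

Yes

The parts sum to 18, and the condition 'every summand is even' holds; the condition 'no summand exceeds 16' holds.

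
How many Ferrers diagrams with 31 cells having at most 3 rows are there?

Enumerating by decreasing first part gives 96 partitions in all.

96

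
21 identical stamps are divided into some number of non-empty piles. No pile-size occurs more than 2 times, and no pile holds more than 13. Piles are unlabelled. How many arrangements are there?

212

Enumerating by decreasing first part gives 212 partitions in all.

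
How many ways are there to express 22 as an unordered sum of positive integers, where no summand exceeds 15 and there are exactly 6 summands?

134

There are 134 such partitions.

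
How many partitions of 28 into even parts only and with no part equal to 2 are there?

A partial list (first 12 by largest part):
28
24, 4
22, 6
20, 8
20, 4, 4
18, 10
18, 6, 4
16, 12
16, 8, 4
16, 6, 6
16, 4, 4, 4
14, 14
…and 22 more, for 34 total.

34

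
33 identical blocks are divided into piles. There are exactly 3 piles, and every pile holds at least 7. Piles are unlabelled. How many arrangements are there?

They are:
7, 7, 19
7, 8, 18
7, 9, 17
8, 8, 17
7, 10, 16
8, 9, 16
7, 11, 15
8, 10, 15
9, 9, 15
7, 12, 14
8, 11, 14
9, 10, 14
7, 13, 13
8, 12, 13
9, 11, 13
10, 10, 13
9, 12, 12
10, 11, 12
11, 11, 11
Counting gives 19.

19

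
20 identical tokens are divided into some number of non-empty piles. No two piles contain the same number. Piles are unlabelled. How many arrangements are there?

There are too many to list fully; the first 12 (by largest part) are:
20
19 + 1
18 + 2
17 + 3
17 + 2 + 1
16 + 4
16 + 3 + 1
15 + 5
15 + 4 + 1
15 + 3 + 2
14 + 6
14 + 5 + 1
…and 52 more, for 64 total.

64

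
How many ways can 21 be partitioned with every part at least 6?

The partitions of 21 that satisfy the conditions:
21
15+6
14+7
13+8
12+9
11+10
9+6+6
8+7+6
7+7+7

9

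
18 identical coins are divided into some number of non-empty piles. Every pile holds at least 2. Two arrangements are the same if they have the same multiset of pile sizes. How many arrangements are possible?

Enumerating by decreasing first part gives 88 partitions in all.

88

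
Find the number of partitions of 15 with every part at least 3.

They are:
15
3+12
4+11
5+10
6+9
3+3+9
7+8
3+4+8
3+5+7
4+4+7
3+6+6
4+5+6
3+3+3+6
5+5+5
3+3+4+5
3+4+4+4
3+3+3+3+3
Counting gives 17.

17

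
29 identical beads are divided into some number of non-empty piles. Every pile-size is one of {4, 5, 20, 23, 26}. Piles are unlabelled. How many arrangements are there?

3

Listing the qualifying partitions of 29:
4,5,20
4,5,5,5,5,5
4,4,4,4,4,4,5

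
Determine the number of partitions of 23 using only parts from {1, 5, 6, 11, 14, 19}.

Listing the qualifying partitions of 23:
19+1+1+1+1
14+6+1+1+1
14+5+1+1+1+1
14+1+1+1+1+1+1+1+1+1
11+11+1
11+6+6
11+6+5+1
11+6+1+1+1+1+1+1
11+5+5+1+1
11+5+1+1+1+1+1+1+1
11+1+1+1+1+1+1+1+1+1+1+1+1
6+6+6+5
6+6+6+1+1+1+1+1
6+6+5+5+1
6+6+5+1+1+1+1+1+1
6+6+1+1+1+1+1+1+1+1+1+1+1
6+5+5+5+1+1
6+5+5+1+1+1+1+1+1+1
6+5+1+1+1+1+1+1+1+1+1+1+1+1
6+1+1+1+1+1+1+1+1+1+1+1+1+1+1+1+1+1
5+5+5+5+1+1+1
5+5+5+1+1+1+1+1+1+1+1
5+5+1+1+1+1+1+1+1+1+1+1+1+1+1
5+1+1+1+1+1+1+1+1+1+1+1+1+1+1+1+1+1+1
1+1+1+1+1+1+1+1+1+1+1+1+1+1+1+1+1+1+1+1+1+1+1
That's 25 in total.

25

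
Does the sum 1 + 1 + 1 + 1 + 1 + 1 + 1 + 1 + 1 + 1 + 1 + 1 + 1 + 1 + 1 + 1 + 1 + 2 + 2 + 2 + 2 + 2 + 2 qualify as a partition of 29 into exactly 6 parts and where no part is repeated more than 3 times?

No

The parts sum to 29, and the condition 'there are exactly 6 summands' is violated.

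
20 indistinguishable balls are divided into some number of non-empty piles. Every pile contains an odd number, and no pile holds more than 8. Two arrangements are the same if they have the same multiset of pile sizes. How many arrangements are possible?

There are too many to list fully; the first 12 (by largest part) are:
7, 7, 5, 1
7, 7, 3, 3
7, 7, 3, 1, 1, 1
7, 7, 1, 1, 1, 1, 1, 1
7, 5, 5, 3
7, 5, 5, 1, 1, 1
7, 5, 3, 3, 1, 1
7, 5, 3, 1, 1, 1, 1, 1
7, 5, 1, 1, 1, 1, 1, 1, 1, 1
7, 3, 3, 3, 3, 1
7, 3, 3, 3, 1, 1, 1, 1
7, 3, 3, 1, 1, 1, 1, 1, 1, 1
…and 22 more, for 34 total.

34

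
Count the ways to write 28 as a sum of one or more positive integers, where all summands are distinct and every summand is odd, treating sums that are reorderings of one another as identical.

16

Enumerating:
27, 1
25, 3
23, 5
21, 7
19, 9
19, 5, 3, 1
17, 11
17, 7, 3, 1
15, 13
15, 9, 3, 1
15, 7, 5, 1
13, 11, 3, 1
13, 9, 5, 1
13, 7, 5, 3
11, 9, 7, 1
11, 9, 5, 3
Counting gives 16.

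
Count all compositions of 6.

32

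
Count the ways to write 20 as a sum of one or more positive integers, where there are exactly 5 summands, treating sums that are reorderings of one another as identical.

Direct enumeration gives 84 partitions.

84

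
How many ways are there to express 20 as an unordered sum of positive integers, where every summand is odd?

There are too many to list fully; the first 12 (by largest part) are:
19,1
17,3
17,1,1,1
15,5
15,3,1,1
15,1,1,1,1,1
13,7
13,5,1,1
13,3,3,1
13,3,1,1,1,1
13,1,1,1,1,1,1,1
11,9
…and 52 more, for 64 total.

64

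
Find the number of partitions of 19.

490

Systematic enumeration (by largest part, then next-largest, …) yields 490.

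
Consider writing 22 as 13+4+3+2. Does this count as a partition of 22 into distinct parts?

The parts sum to 22, and the condition 'all summands are distinct' holds.

Yes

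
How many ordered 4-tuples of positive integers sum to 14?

Place 3 bars in the 13 internal gaps of a row of 14 dots: C(13,3) = 286.

286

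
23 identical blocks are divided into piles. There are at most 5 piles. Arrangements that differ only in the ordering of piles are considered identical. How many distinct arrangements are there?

A full systematic count gives 291.

291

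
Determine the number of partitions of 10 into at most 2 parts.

They are:
10
1, 9
2, 8
3, 7
4, 6
5, 5
That's 6 in total.

6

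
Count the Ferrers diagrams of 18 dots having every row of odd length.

46

A partial list (first 12 by largest part):
17,1
15,3
15,1,1,1
13,5
13,3,1,1
13,1,1,1,1,1
11,7
11,5,1,1
11,3,3,1
11,3,1,1,1,1
11,1,1,1,1,1,1,1
9,9
…and 34 more, for 46 total.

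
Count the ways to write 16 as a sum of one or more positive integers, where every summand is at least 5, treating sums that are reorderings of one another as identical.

6

Enumerating:
16
11 + 5
10 + 6
9 + 7
8 + 8
6 + 5 + 5
Counting gives 6.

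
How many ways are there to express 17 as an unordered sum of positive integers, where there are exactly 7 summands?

38

There are too many to list fully; the first 12 (by largest part) are:
11+1+1+1+1+1+1
10+2+1+1+1+1+1
9+3+1+1+1+1+1
9+2+2+1+1+1+1
8+4+1+1+1+1+1
8+3+2+1+1+1+1
8+2+2+2+1+1+1
7+5+1+1+1+1+1
7+4+2+1+1+1+1
7+3+3+1+1+1+1
7+3+2+2+1+1+1
7+2+2+2+2+1+1
…and 26 more, for 38 total.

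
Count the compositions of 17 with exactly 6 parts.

Equivalently, choose which 5 of the 16 gaps become plus signs: C(16,5) = 4368.

4368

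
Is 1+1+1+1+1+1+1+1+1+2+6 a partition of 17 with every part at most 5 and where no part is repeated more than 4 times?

No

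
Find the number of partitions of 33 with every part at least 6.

There are too many to list fully; the first 12 (by largest part) are:
33
27,6
26,7
25,8
24,9
23,10
22,11
21,12
21,6,6
20,13
20,7,6
19,14
…and 48 more, for 60 total.

60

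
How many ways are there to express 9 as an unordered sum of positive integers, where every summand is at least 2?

8

Listing the qualifying partitions of 9:
9
2+7
3+6
4+5
2+2+5
2+3+4
3+3+3
2+2+2+3
That's 8 in total.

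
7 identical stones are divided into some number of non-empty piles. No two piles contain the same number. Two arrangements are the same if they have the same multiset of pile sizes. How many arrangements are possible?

The partitions of 7 that satisfy the conditions:
7
6+1
5+2
4+3
4+2+1
Counting gives 5.

5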